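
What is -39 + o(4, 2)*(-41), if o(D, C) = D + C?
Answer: -285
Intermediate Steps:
o(D, C) = C + D
-39 + o(4, 2)*(-41) = -39 + (2 + 4)*(-41) = -39 + 6*(-41) = -39 - 246 = -285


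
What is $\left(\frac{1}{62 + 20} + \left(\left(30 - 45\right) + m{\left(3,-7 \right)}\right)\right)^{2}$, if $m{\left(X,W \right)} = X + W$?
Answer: $\frac{2424249}{6724} \approx 360.54$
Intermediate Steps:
$m{\left(X,W \right)} = W + X$
$\left(\frac{1}{62 + 20} + \left(\left(30 - 45\right) + m{\left(3,-7 \right)}\right)\right)^{2} = \left(\frac{1}{62 + 20} + \left(\left(30 - 45\right) + \left(-7 + 3\right)\right)\right)^{2} = \left(\frac{1}{82} - 19\right)^{2} = \left(- \frac{1557}{82}\right)^{2} = \frac{2424249}{6724}$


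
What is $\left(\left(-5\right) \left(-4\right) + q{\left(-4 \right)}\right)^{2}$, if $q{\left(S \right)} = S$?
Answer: $256$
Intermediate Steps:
$\left(\left(-5\right) \left(-4\right) + q{\left(-4 \right)}\right)^{2} = \left(\left(-5\right) \left(-4\right) - 4\right)^{2} = \left(20 - 4\right)^{2} = 16^{2} = 256$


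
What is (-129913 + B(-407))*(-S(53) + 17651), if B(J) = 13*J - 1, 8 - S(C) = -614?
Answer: -2302405945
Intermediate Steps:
S(C) = 622 (S(C) = 8 - 1*(-614) = 8 + 614 = 622)
B(J) = -1 + 13*J
(-129913 + B(-407))*(-S(53) + 17651) = (-129913 + (-1 + 13*(-407)))*(-1*622 + 17651) = (-129913 + (-1 - 5291))*(-622 + 17651) = (-129913 - 5292)*17029 = -135205*17029 = -2302405945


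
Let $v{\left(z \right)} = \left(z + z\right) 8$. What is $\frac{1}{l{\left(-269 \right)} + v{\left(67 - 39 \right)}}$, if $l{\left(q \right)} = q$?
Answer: $\frac{1}{179} \approx 0.0055866$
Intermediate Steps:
$v{\left(z \right)} = 16 z$ ($v{\left(z \right)} = 2 z 8 = 16 z$)
$\frac{1}{l{\left(-269 \right)} + v{\left(67 - 39 \right)}} = \frac{1}{-269 + 16 \left(67 - 39\right)} = \frac{1}{-269 + 16 \cdot 28} = \frac{1}{-269 + 448} = \frac{1}{179}$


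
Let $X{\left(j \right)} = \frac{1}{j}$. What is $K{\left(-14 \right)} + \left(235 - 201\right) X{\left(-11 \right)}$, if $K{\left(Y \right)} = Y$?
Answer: $- \frac{188}{11} \approx -17.091$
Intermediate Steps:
$K{\left(-14 \right)} + \left(235 - 201\right) X{\left(-11 \right)} = -14 + \frac{235 - 201}{-11} = -14 + 34 \left(- \frac{1}{11}\right) = -14 - \frac{34}{11} = - \frac{188}{11}$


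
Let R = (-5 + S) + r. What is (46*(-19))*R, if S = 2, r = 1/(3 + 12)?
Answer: 38456/15 ≈ 2563.7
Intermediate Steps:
r = 1/15 ≈ 0.066667
R = -44/15 (R = (-5 + 2) + 1/15 = -3 + 1/15 = -44/15 ≈ -2.9333)
(46*(-19))*R = (46*(-19))*(-44/15) = -874*(-44/15) = 38456/15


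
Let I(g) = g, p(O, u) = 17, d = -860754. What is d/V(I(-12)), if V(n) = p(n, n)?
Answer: -860754/17 ≈ -50633.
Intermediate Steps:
V(n) = 17
d/V(I(-12)) = -860754/17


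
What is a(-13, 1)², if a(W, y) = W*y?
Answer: 169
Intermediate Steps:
a(-13, 1)² = (-13*1)² = (-13)² = 169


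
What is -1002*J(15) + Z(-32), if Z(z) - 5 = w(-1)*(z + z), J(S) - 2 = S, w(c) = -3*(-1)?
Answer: -17221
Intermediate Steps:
w(c) = 3
J(S) = 2 + S
Z(z) = 5 + 6*z (Z(z) = 5 + 3*(z + z) = 5 + 3*(2*z) = 5 + 6*z)
-1002*J(15) + Z(-32) = -1002*(2 + 15) + (5 + 6*(-32)) = -1002*17 + (5 - 192) = -17034 - 187 = -17221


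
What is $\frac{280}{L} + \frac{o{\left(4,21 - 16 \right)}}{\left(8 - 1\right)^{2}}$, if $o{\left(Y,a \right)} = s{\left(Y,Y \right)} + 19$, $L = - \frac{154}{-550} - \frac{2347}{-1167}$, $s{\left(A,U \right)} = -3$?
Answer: $\frac{100337626}{818839} \approx 122.54$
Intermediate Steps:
$L = \frac{66844}{29175}$ ($L = \left(-154\right) \left(- \frac{1}{550}\right) - - \frac{2347}{1167} = \frac{7}{25} + \frac{2347}{1167} = \frac{66844}{29175} \approx 2.2911$)
$o{\left(Y,a \right)} = 16$ ($o{\left(Y,a \right)} = -3 + 19 = 16$)
$\frac{280}{L} + \frac{o{\left(4,21 - 16 \right)}}{\left(8 - 1\right)^{2}} = \frac{280}{\frac{66844}{29175}} + \frac{16}{\left(8 - 1\right)^{2}} = 280 \cdot \frac{29175}{66844} + \frac{16}{7^{2}} = \frac{2042250}{16711} + \frac{16}{49} = \frac{100337626}{818839}$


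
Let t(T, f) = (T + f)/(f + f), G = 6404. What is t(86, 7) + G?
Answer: 89749/14 ≈ 6410.6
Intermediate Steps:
t(T, f) = (T + f)/(2*f) (t(T, f) = (T + f)/((2*f)) = (T + f)*(1/(2*f)) = (T + f)/(2*f))
t(86, 7) + G = (1/2)*(86 + 7)/7 + 6404 = (1/2)*(1/7)*93 + 6404 = 93/14 + 6404 = 89749/14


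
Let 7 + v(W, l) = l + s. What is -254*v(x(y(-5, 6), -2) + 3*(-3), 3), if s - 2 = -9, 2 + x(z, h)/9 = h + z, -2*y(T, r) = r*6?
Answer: 2794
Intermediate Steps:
y(T, r) = -3*r (y(T, r) = -r*6/2 = -3*r)
x(z, h) = -18 + 9*h + 9*z (x(z, h) = -18 + 9*(h + z) = -18 + (9*h + 9*z) = -18 + 9*h + 9*z)
s = -7 (s = 2 - 9 = -7)
v(W, l) = -14 + l (v(W, l) = -7 + (l - 7) = -7 + (-7 + l) = -14 + l)
-254*v(x(y(-5, 6), -2) + 3*(-3), 3) = -254*(-14 + 3) = -254*(-11) = 2794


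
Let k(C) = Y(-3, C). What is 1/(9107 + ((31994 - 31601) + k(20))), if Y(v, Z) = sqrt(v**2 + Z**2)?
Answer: 9500/90249591 - sqrt(409)/90249591 ≈ 0.00010504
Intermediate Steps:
Y(v, Z) = sqrt(Z**2 + v**2)
k(C) = sqrt(9 + C**2) (k(C) = sqrt(C**2 + (-3)**2) = sqrt(C**2 + 9) = sqrt(9 + C**2))
1/(9107 + ((31994 - 31601) + k(20))) = 1/(9107 + ((31994 - 31601) + sqrt(9 + 20**2))) = 1/(9107 + (393 + sqrt(9 + 400))) = 1/(9107 + (393 + sqrt(409))) = 1/(9500 + sqrt(409))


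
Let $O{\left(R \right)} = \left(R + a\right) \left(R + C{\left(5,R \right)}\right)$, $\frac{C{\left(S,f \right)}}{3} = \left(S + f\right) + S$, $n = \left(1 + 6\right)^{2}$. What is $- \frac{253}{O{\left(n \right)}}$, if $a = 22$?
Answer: $- \frac{253}{16046} \approx -0.015767$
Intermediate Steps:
$n = 49$ ($n = 7^{2} = 49$)
$C{\left(S,f \right)} = 3 f + 6 S$ ($C{\left(S,f \right)} = 3 \left(\left(S + f\right) + S\right) = 3 \left(f + 2 S\right) = 3 f + 6 S$)
$O{\left(R \right)} = \left(22 + R\right) \left(30 + 4 R\right)$ ($O{\left(R \right)} = \left(R + 22\right) \left(R + \left(3 R + 6 \cdot 5\right)\right) = \left(22 + R\right) \left(R + \left(3 R + 30\right)\right) = \left(22 + R\right) \left(R + \left(30 + 3 R\right)\right) = \left(22 + R\right) \left(30 + 4 R\right)$)
$- \frac{253}{O{\left(n \right)}} = - \frac{253}{660 + 4 \cdot 49^{2} + 118 \cdot 49} = - \frac{253}{660 + 4 \cdot 2401 + 5782} = - \frac{253}{660 + 9604 + 5782} = - \frac{253}{16046}$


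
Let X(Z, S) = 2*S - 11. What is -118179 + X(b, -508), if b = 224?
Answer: -119206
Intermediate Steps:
X(Z, S) = -11 + 2*S
-118179 + X(b, -508) = -118179 + (-11 + 2*(-508)) = -118179 + (-11 - 1016) = -118179 - 1027 = -119206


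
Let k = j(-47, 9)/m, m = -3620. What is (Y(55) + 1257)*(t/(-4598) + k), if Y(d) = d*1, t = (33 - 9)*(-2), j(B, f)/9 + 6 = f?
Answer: 8136696/2080595 ≈ 3.9108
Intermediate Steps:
j(B, f) = -54 + 9*f
t = -48 (t = 24*(-2) = -48)
Y(d) = d
k = -27/3620 (k = (-54 + 9*9)/(-3620) = (-54 + 81)*(-1/3620) = 27*(-1/3620) = -27/3620 ≈ -0.0074586)
(Y(55) + 1257)*(t/(-4598) + k) = (55 + 1257)*(-48/(-4598) - 27/3620) = 1312*(-48*(-1/4598) - 27/3620) = 1312*(24/2299 - 27/3620) = 1312*(24807/8322380) = 8136696/2080595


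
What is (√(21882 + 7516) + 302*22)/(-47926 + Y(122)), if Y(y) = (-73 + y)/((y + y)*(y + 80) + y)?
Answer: -328280040/2368023611 - 49410*√29398/2368023611 ≈ -0.14221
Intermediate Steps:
Y(y) = (-73 + y)/(y + 2*y*(80 + y)) (Y(y) = (-73 + y)/((2*y)*(80 + y) + y) = (-73 + y)/(2*y*(80 + y) + y) = (-73 + y)/(y + 2*y*(80 + y)))
(√(21882 + 7516) + 302*22)/(-47926 + Y(122)) = (√(21882 + 7516) + 302*22)/(-47926 + (-73 + 122)/(122*(161 + 2*122))) = (√29398 + 6644)/(-47926 + (1/122)*49/(161 + 244)) = (6644 + √29398)/(-47926 + (1/122)*49/405) = (6644 + √29398)/(-47926 + (1/122)*(1/405)*49) = (6644 + √29398)/(-47926 + 49/49410) = (6644 + √29398)/(-2368023611/49410) = (6644 + √29398)*(-49410/2368023611) = -328280040/2368023611 - 49410*√29398/2368023611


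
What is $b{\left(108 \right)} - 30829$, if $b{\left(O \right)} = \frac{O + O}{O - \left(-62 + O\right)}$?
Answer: $- \frac{955591}{31} \approx -30826.0$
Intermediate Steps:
$b{\left(O \right)} = \frac{O}{31}$ ($b{\left(O \right)} = \frac{2 O}{62} = 2 O \frac{1}{62} = \frac{O}{31}$)
$b{\left(108 \right)} - 30829 = \frac{1}{31} \cdot 108 - 30829 = \frac{108}{31} - 30829 = - \frac{955591}{31}$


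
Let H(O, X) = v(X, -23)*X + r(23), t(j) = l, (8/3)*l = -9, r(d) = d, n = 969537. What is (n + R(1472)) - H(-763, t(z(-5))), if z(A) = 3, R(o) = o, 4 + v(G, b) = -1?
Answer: 7767753/8 ≈ 9.7097e+5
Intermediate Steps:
v(G, b) = -5 (v(G, b) = -4 - 1 = -5)
l = -27/8 (l = (3/8)*(-9) = -27/8 ≈ -3.3750)
t(j) = -27/8
H(O, X) = 23 - 5*X (H(O, X) = -5*X + 23 = 23 - 5*X)
(n + R(1472)) - H(-763, t(z(-5))) = (969537 + 1472) - (23 - 5*(-27/8)) = 971009 - (23 + 135/8) = 971009 - 1*319/8 = 971009 - 319/8 = 7767753/8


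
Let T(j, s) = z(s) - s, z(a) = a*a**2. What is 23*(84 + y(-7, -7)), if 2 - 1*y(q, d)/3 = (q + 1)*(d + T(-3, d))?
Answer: -139932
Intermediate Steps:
z(a) = a**3
T(j, s) = s**3 - s
y(q, d) = 6 - 3*d**3*(1 + q) (y(q, d) = 6 - 3*(q + 1)*(d + (d**3 - d)) = 6 - 3*(1 + q)*d**3 = 6 - 3*d**3*(1 + q))
23*(84 + y(-7, -7)) = 23*(84 + (6 - 3*(-7)**3 - 3*(-7)*(-7)**3)) = 23*(84 + (6 - 3*(-343) - 3*(-7)*(-343))) = 23*(84 + (6 + 1029 - 7203)) = 23*(84 - 6168) = 23*(-6084) = -139932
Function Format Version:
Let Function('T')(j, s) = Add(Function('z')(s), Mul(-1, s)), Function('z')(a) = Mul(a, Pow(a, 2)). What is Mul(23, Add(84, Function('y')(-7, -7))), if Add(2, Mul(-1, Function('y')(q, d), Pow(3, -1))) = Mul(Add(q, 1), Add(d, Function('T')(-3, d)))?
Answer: -139932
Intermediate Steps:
Function('z')(a) = Pow(a, 3)
Function('T')(j, s) = Add(Pow(s, 3), Mul(-1, s))
Function('y')(q, d) = Add(6, Mul(-3, Pow(d, 3), Add(1, q))) (Function('y')(q, d) = Add(6, Mul(-3, Mul(Add(q, 1), Add(d, Add(Pow(d, 3), Mul(-1, d)))))) = Add(6, Mul(-3, Mul(Add(1, q), Pow(d, 3)))) = Add(6, Mul(-3, Mul(Pow(d, 3), Add(1, q)))) = Add(6, Mul(-3, Pow(d, 3), Add(1, q))))
Mul(23, Add(84, Function('y')(-7, -7))) = Mul(23, Add(84, Add(6, Mul(-3, Pow(-7, 3)), Mul(-3, -7, Pow(-7, 3))))) = Mul(23, Add(84, Add(6, Mul(-3, -343), Mul(-3, -7, -343)))) = Mul(23, Add(84, Add(6, 1029, -7203))) = Mul(23, Add(84, -6168)) = Mul(23, -6084) = -139932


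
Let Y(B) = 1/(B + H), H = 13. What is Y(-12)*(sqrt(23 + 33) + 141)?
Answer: 141 + 2*sqrt(14) ≈ 148.48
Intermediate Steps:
Y(B) = 1/(13 + B) (Y(B) = 1/(B + 13) = 1/(13 + B))
Y(-12)*(sqrt(23 + 33) + 141) = (sqrt(23 + 33) + 141)/(13 - 12) = (sqrt(56) + 141)/1 = 1*(2*sqrt(14) + 141) = 1*(141 + 2*sqrt(14)) = 141 + 2*sqrt(14)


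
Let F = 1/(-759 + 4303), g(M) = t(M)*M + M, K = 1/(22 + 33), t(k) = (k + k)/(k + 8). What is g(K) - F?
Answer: 1545737/85959720 ≈ 0.017982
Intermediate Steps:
t(k) = 2*k/(8 + k) (t(k) = (2*k)/(8 + k) = 2*k/(8 + k))
K = 1/55 ≈ 0.018182
g(M) = M + 2*M²/(8 + M) (g(M) = (2*M/(8 + M))*M + M = 2*M²/(8 + M) + M = M + 2*M²/(8 + M))
F = 1/3544 ≈ 0.00028217
g(K) - F = (8 + 3*(1/55))/(55*(8 + 1/55)) - 1*1/3544 = (8 + 3/55)/(55*(441/55)) - 1/3544 = (1/55)*(55/441)*(443/55) - 1/3544 = 443/24255 - 1/3544 = 1545737/85959720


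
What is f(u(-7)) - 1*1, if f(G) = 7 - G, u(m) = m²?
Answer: -43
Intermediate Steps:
f(u(-7)) - 1*1 = (7 - 1*(-7)²) - 1*1 = (7 - 1*49) - 1 = (7 - 49) - 1 = -42 - 1 = -43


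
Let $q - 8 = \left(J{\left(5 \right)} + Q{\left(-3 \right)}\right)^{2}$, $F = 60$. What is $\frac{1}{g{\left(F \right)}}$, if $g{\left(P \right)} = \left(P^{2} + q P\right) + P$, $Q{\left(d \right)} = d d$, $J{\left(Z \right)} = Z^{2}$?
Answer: $\frac{1}{73500} \approx 1.3605 \cdot 10^{-5}$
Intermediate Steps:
$Q{\left(d \right)} = d^{2}$
$q = 1164$ ($q = 8 + \left(5^{2} + \left(-3\right)^{2}\right)^{2} = 8 + \left(25 + 9\right)^{2} = 8 + 34^{2} = 8 + 1156 = 1164$)
$g{\left(P \right)} = P^{2} + 1165 P$ ($g{\left(P \right)} = \left(P^{2} + 1164 P\right) + P = P^{2} + 1165 P$)
$\frac{1}{g{\left(F \right)}} = \frac{1}{60 \left(1165 + 60\right)} = \frac{1}{60 \cdot 1225} = \frac{1}{73500}$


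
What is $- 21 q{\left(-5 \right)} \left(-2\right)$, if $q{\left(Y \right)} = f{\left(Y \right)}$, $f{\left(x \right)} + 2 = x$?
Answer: $-294$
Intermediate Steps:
$f{\left(x \right)} = -2 + x$
$q{\left(Y \right)} = -2 + Y$
$- 21 q{\left(-5 \right)} \left(-2\right) = - 21 \left(-2 - 5\right) \left(-2\right) = \left(-21\right) \left(-7\right) \left(-2\right) = 147 \left(-2\right) = -294$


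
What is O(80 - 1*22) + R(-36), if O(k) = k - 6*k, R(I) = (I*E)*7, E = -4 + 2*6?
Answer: -2306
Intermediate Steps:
E = 8 (E = -4 + 12 = 8)
R(I) = 56*I (R(I) = (I*8)*7 = (8*I)*7 = 56*I)
O(k) = -5*k
O(80 - 1*22) + R(-36) = -5*(80 - 1*22) + 56*(-36) = -5*(80 - 22) - 2016 = -5*58 - 2016 = -290 - 2016 = -2306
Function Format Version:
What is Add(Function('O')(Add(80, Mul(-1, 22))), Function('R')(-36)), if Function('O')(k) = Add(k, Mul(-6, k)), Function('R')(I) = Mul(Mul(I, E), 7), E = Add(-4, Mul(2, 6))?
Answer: -2306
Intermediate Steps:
E = 8 (E = Add(-4, 12) = 8)
Function('R')(I) = Mul(56, I) (Function('R')(I) = Mul(Mul(I, 8), 7) = Mul(Mul(8, I), 7) = Mul(56, I))
Function('O')(k) = Mul(-5, k)
Add(Function('O')(Add(80, Mul(-1, 22))), Function('R')(-36)) = Add(Mul(-5, Add(80, Mul(-1, 22))), Mul(56, -36)) = Add(Mul(-5, Add(80, -22)), -2016) = Add(Mul(-5, 58), -2016) = Add(-290, -2016) = -2306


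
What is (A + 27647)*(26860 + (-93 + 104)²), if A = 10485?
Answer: 1028839492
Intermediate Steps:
(A + 27647)*(26860 + (-93 + 104)²) = (10485 + 27647)*(26860 + (-93 + 104)²) = 38132*(26860 + 11²) = 38132*(26860 + 121) = 38132*26981 = 1028839492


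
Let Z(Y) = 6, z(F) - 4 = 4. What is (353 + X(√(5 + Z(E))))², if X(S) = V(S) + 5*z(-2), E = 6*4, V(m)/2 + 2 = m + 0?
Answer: 151365 + 1556*√11 ≈ 1.5653e+5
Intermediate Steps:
V(m) = -4 + 2*m (V(m) = -4 + 2*(m + 0) = -4 + 2*m)
z(F) = 8 (z(F) = 4 + 4 = 8)
E = 24
X(S) = 36 + 2*S (X(S) = (-4 + 2*S) + 5*8 = (-4 + 2*S) + 40 = 36 + 2*S)
(353 + X(√(5 + Z(E))))² = (353 + (36 + 2*√(5 + 6)))² = (353 + (36 + 2*√11))² = (389 + 2*√11)²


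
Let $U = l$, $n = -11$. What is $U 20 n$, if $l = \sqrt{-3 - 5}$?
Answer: $- 440 i \sqrt{2} \approx - 622.25 i$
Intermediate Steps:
$l = 2 i \sqrt{2}$ ($l = \sqrt{-8} = 2 i \sqrt{2} \approx 2.8284 i$)
$U = 2 i \sqrt{2} \approx 2.8284 i$
$U 20 n = 2 i \sqrt{2} \cdot 20 \left(-11\right) = 40 i \sqrt{2} \left(-11\right) = - 440 i \sqrt{2}$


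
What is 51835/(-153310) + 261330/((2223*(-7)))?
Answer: -2724740449/159043794 ≈ -17.132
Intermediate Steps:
51835/(-153310) + 261330/((2223*(-7))) = 51835*(-1/153310) + 261330/(-15561) = -10367/30662 + 261330*(-1/15561) = -10367/30662 - 87110/5187 = -2724740449/159043794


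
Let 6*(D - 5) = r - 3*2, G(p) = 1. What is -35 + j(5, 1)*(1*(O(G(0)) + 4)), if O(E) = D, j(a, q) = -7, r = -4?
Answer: -259/3 ≈ -86.333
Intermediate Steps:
D = 10/3 (D = 5 + (-4 - 3*2)/6 = 5 + (-4 - 6)/6 = 5 + (⅙)*(-10) = 5 - 5/3 = 10/3 ≈ 3.3333)
O(E) = 10/3
-35 + j(5, 1)*(1*(O(G(0)) + 4)) = -35 - 7*(10/3 + 4) = -35 - 7*22/3 = -35 - 154/3 = -259/3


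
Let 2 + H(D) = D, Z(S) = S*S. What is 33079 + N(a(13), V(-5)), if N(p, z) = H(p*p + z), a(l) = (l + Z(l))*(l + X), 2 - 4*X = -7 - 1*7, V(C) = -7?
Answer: 9605906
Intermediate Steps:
X = 4 (X = 1/2 - (-7 - 1*7)/4 = 1/2 - (-7 - 7)/4 = 1/2 - 1/4*(-14) = 1/2 + 7/2 = 4)
Z(S) = S**2
a(l) = (4 + l)*(l + l**2) (a(l) = (l + l**2)*(l + 4) = (l + l**2)*(4 + l) = (4 + l)*(l + l**2))
H(D) = -2 + D
N(p, z) = -2 + z + p**2 (N(p, z) = -2 + (p*p + z) = -2 + (p**2 + z) = -2 + (z + p**2) = -2 + z + p**2)
33079 + N(a(13), V(-5)) = 33079 + (-2 - 7 + (13*(4 + 13**2 + 5*13))**2) = 33079 + (-2 - 7 + (13*(4 + 169 + 65))**2) = 33079 + (-2 - 7 + (13*238)**2) = 33079 + (-2 - 7 + 3094**2) = 33079 + (-2 - 7 + 9572836) = 33079 + 9572827 = 9605906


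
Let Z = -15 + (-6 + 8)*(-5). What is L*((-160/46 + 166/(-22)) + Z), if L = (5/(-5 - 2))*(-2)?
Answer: -13020/253 ≈ -51.462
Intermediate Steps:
L = 10/7 (L = (5/(-7))*(-2) = (5*(-1/7))*(-2) = -5/7*(-2) = 10/7 ≈ 1.4286)
Z = -25 (Z = -15 + 2*(-5) = -15 - 10 = -25)
L*((-160/46 + 166/(-22)) + Z) = 10*((-160/46 + 166/(-22)) - 25)/7 = 10*((-160*1/46 + 166*(-1/22)) - 25)/7 = 10*((-80/23 - 83/11) - 25)/7 = 10*(-2789/253 - 25)/7 = (10/7)*(-9114/253) = -13020/253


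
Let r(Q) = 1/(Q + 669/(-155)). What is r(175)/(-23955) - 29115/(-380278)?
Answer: 1845167362711/24100250586744 ≈ 0.076562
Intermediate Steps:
r(Q) = 1/(-669/155 + Q) (r(Q) = 1/(Q + 669*(-1/155)) = 1/(Q - 669/155) = 1/(-669/155 + Q))
r(175)/(-23955) - 29115/(-380278) = (155/(-669 + 155*175))/(-23955) - 29115/(-380278) = (155/(-669 + 27125))*(-1/23955) - 29115*(-1/380278) = (155/26456)*(-1/23955) + 29115/380278 = -31/126750696 + 29115/380278 = 1845167362711/24100250586744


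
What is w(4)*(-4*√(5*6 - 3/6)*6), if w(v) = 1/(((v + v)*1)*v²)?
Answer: -3*√118/32 ≈ -1.0184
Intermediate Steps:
w(v) = 1/(2*v³) (w(v) = 1/(((2*v)*1)*v²) = 1/((2*v)*v²) = 1/(2*v³))
w(4)*(-4*√(5*6 - 3/6)*6) = ((½)/4³)*(-4*√(5*6 - 3/6)*6) = ((½)*(1/64))*(-4*√(30 - 3*⅙)*6) = (-4*√(30 - ½)*6)/128 = (-2*√118*6)/128 = (-12*√118)/128 = -3*√118/32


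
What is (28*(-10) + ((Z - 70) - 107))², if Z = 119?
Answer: 114244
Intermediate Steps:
(28*(-10) + ((Z - 70) - 107))² = (28*(-10) + ((119 - 70) - 107))² = (-280 + (49 - 107))² = (-280 - 58)² = (-338)² = 114244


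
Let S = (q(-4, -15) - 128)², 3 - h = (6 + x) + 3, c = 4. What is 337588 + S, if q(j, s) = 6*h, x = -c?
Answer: 357188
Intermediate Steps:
x = -4 (x = -1*4 = -4)
h = -2 (h = 3 - ((6 - 4) + 3) = 3 - (2 + 3) = 3 - 1*5 = 3 - 5 = -2)
q(j, s) = -12 (q(j, s) = 6*(-2) = -12)
S = 19600 (S = (-12 - 128)² = (-140)² = 19600)
337588 + S = 337588 + 19600 = 357188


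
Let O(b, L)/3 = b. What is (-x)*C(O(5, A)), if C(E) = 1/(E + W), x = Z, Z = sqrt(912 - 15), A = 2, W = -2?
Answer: -sqrt(897)/13 ≈ -2.3038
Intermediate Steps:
O(b, L) = 3*b
Z = sqrt(897) ≈ 29.950
x = sqrt(897) ≈ 29.950
C(E) = 1/(-2 + E) (C(E) = 1/(E - 2) = 1/(-2 + E))
(-x)*C(O(5, A)) = (-sqrt(897))/(-2 + 3*5) = (-sqrt(897))/(-2 + 15) = -sqrt(897)/13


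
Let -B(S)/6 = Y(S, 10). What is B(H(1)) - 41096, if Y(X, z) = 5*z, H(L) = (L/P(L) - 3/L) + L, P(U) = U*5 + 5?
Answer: -41396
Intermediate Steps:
P(U) = 5 + 5*U (P(U) = 5*U + 5 = 5 + 5*U)
H(L) = L - 3/L + L/(5 + 5*L) (H(L) = (L/(5 + 5*L) - 3/L) + L = (-3/L + L/(5 + 5*L)) + L = L - 3/L + L/(5 + 5*L))
B(S) = -300 (B(S) = -30*10 = -6*50 = -300)
B(H(1)) - 41096 = -300 - 41096 = -41396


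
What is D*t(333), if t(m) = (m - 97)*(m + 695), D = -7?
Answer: -1698256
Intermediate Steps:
t(m) = (-97 + m)*(695 + m)
D*t(333) = -7*(-67415 + 333**2 + 598*333) = -7*(-67415 + 110889 + 199134) = -7*242608 = -1698256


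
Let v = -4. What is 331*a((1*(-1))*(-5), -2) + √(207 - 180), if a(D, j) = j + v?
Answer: -1986 + 3*√3 ≈ -1980.8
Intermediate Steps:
a(D, j) = -4 + j (a(D, j) = j - 4 = -4 + j)
331*a((1*(-1))*(-5), -2) + √(207 - 180) = 331*(-4 - 2) + √(207 - 180) = 331*(-6) + √27 = -1986 + 3*√3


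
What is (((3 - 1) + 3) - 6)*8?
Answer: -8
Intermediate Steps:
(((3 - 1) + 3) - 6)*8 = ((2 + 3) - 6)*8 = (5 - 6)*8 = -1*8 = -8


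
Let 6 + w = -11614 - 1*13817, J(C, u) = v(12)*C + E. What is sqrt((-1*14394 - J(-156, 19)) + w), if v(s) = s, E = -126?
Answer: I*sqrt(37833) ≈ 194.51*I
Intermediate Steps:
J(C, u) = -126 + 12*C (J(C, u) = 12*C - 126 = -126 + 12*C)
w = -25437 (w = -6 + (-11614 - 1*13817) = -6 + (-11614 - 13817) = -6 - 25431 = -25437)
sqrt((-1*14394 - J(-156, 19)) + w) = sqrt((-1*14394 - (-126 + 12*(-156))) - 25437) = sqrt((-14394 - (-126 - 1872)) - 25437) = sqrt((-14394 - 1*(-1998)) - 25437) = sqrt((-14394 + 1998) - 25437) = sqrt(-12396 - 25437) = sqrt(-37833) = I*sqrt(37833)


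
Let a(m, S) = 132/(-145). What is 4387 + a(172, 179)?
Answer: 635983/145 ≈ 4386.1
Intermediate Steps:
a(m, S) = -132/145 (a(m, S) = 132*(-1/145) = -132/145)
4387 + a(172, 179) = 4387 - 132/145 = 635983/145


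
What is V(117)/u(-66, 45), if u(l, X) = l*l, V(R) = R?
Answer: 13/484 ≈ 0.026859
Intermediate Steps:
u(l, X) = l²
V(117)/u(-66, 45) = 117/((-66)²) = 117/4356 = 117*(1/4356) = 13/484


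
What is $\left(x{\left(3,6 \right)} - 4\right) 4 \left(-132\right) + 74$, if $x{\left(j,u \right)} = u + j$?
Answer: $-2566$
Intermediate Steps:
$x{\left(j,u \right)} = j + u$
$\left(x{\left(3,6 \right)} - 4\right) 4 \left(-132\right) + 74 = \left(\left(3 + 6\right) - 4\right) 4 \left(-132\right) + 74 = \left(9 - 4\right) 4 \left(-132\right) + 74 = 5 \cdot 4 \left(-132\right) + 74 = 20 \left(-132\right) + 74 = -2640 + 74 = -2566$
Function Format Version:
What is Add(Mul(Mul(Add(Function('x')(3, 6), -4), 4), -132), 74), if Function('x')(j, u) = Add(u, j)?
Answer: -2566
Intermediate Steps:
Function('x')(j, u) = Add(j, u)
Add(Mul(Mul(Add(Function('x')(3, 6), -4), 4), -132), 74) = Add(Mul(Mul(Add(Add(3, 6), -4), 4), -132), 74) = Add(Mul(Mul(Add(9, -4), 4), -132), 74) = Add(Mul(Mul(5, 4), -132), 74) = Add(Mul(20, -132), 74) = Add(-2640, 74) = -2566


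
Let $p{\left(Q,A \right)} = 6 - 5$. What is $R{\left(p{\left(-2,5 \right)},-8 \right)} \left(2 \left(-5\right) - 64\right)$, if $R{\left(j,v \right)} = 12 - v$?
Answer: $-1480$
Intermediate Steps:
$p{\left(Q,A \right)} = 1$ ($p{\left(Q,A \right)} = 6 - 5 = 1$)
$R{\left(p{\left(-2,5 \right)},-8 \right)} \left(2 \left(-5\right) - 64\right) = \left(12 - -8\right) \left(2 \left(-5\right) - 64\right) = \left(12 + 8\right) \left(-10 - 64\right) = 20 \left(-74\right) = -1480$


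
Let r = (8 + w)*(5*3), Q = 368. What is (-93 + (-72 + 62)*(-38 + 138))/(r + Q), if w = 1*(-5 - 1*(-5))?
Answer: -1093/488 ≈ -2.2398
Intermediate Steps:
w = 0 (w = 1*(-5 + 5) = 1*0 = 0)
r = 120 (r = (8 + 0)*(5*3) = 8*15 = 120)
(-93 + (-72 + 62)*(-38 + 138))/(r + Q) = (-93 + (-72 + 62)*(-38 + 138))/(120 + 368) = (-93 - 10*100)/488 = (-93 - 1000)*(1/488) = -1093*1/488 = -1093/488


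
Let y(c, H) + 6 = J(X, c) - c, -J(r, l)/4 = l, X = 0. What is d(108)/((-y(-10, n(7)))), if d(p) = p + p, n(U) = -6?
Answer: -54/11 ≈ -4.9091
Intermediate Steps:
J(r, l) = -4*l
y(c, H) = -6 - 5*c (y(c, H) = -6 + (-4*c - c) = -6 - 5*c)
d(p) = 2*p
d(108)/((-y(-10, n(7)))) = (2*108)/((-(-6 - 5*(-10)))) = 216/((-(-6 + 50))) = 216/((-1*44)) = 216/(-44) = 216*(-1/44) = -54/11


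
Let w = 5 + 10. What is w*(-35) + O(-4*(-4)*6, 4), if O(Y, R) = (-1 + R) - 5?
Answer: -527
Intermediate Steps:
O(Y, R) = -6 + R
w = 15
w*(-35) + O(-4*(-4)*6, 4) = 15*(-35) + (-6 + 4) = -525 - 2 = -527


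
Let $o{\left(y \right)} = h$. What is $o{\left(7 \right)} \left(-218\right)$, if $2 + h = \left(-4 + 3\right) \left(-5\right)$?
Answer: $-654$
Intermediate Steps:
$h = 3$ ($h = -2 + \left(-4 + 3\right) \left(-5\right) = -2 - -5 = -2 + 5 = 3$)
$o{\left(y \right)} = 3$
$o{\left(7 \right)} \left(-218\right) = 3 \left(-218\right) = -654$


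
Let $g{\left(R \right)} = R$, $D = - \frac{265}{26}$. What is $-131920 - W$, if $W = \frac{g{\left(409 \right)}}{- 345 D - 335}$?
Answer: $- \frac{10911773434}{82715} \approx -1.3192 \cdot 10^{5}$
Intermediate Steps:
$D = - \frac{265}{26}$ ($D = \left(-265\right) \frac{1}{26} = - \frac{265}{26} \approx -10.192$)
$W = \frac{10634}{82715}$ ($W = \frac{409}{\left(-345\right) \left(- \frac{265}{26}\right) - 335} = \frac{409}{\frac{91425}{26} - 335} = \frac{409}{\frac{82715}{26}} = 409 \cdot \frac{26}{82715} = \frac{10634}{82715} \approx 0.12856$)
$-131920 - W = -131920 - \frac{10634}{82715} = - \frac{10911773434}{82715}$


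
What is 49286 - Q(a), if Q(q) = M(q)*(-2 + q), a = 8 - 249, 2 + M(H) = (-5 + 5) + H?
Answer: -9763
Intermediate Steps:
M(H) = -2 + H (M(H) = -2 + ((-5 + 5) + H) = -2 + (0 + H) = -2 + H)
a = -241
Q(q) = (-2 + q)² (Q(q) = (-2 + q)*(-2 + q) = (-2 + q)²)
49286 - Q(a) = 49286 - (-2 - 241)² = 49286 - 1*(-243)² = 49286 - 1*59049 = 49286 - 59049 = -9763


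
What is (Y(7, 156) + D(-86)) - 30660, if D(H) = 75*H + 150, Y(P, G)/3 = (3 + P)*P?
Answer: -36750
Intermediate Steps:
Y(P, G) = 3*P*(3 + P) (Y(P, G) = 3*((3 + P)*P) = 3*(P*(3 + P)) = 3*P*(3 + P))
D(H) = 150 + 75*H
(Y(7, 156) + D(-86)) - 30660 = (3*7*(3 + 7) + (150 + 75*(-86))) - 30660 = (3*7*10 + (150 - 6450)) - 30660 = (210 - 6300) - 30660 = -6090 - 30660 = -36750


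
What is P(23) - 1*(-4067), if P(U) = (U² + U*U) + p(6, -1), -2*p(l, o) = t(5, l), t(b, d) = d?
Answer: 5122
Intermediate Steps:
p(l, o) = -l/2
P(U) = -3 + 2*U² (P(U) = (U² + U*U) - ½*6 = (U² + U²) - 3 = 2*U² - 3 = -3 + 2*U²)
P(23) - 1*(-4067) = (-3 + 2*23²) - 1*(-4067) = (-3 + 2*529) + 4067 = (-3 + 1058) + 4067 = 1055 + 4067 = 5122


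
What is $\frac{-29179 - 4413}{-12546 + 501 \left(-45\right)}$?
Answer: $\frac{33592}{35091} \approx 0.95728$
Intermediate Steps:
$\frac{-29179 - 4413}{-12546 + 501 \left(-45\right)} = - \frac{33592}{-12546 - 22545} = - \frac{33592}{-35091} = \left(-33592\right) \left(- \frac{1}{35091}\right) = \frac{33592}{35091}$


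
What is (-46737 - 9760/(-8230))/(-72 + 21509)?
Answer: -38463575/17642651 ≈ -2.1801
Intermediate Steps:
(-46737 - 9760/(-8230))/(-72 + 21509) = (-46737 - 9760*(-1/8230))/21437 = (-46737 + 976/823)*(1/21437) = -38463575/823*1/21437 = -38463575/17642651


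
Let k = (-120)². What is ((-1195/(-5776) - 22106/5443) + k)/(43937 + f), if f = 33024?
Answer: 452597079329/2419559024048 ≈ 0.18706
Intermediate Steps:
k = 14400
((-1195/(-5776) - 22106/5443) + k)/(43937 + f) = ((-1195/(-5776) - 22106/5443) + 14400)/(43937 + 33024) = ((-1195*(-1/5776) - 22106*1/5443) + 14400)/76961 = ((1195/5776 - 22106/5443) + 14400)*(1/76961) = (-121179871/31438768 + 14400)*(1/76961) = (452597079329/31438768)*(1/76961) = 452597079329/2419559024048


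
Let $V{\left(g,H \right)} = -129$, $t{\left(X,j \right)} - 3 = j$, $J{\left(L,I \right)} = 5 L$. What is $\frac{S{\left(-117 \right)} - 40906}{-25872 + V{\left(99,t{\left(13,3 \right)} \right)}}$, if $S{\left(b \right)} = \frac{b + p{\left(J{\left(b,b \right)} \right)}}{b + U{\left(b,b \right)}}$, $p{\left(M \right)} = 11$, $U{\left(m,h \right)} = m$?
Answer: $\frac{4785949}{3042117} \approx 1.5732$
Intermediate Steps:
$t{\left(X,j \right)} = 3 + j$
$S{\left(b \right)} = \frac{11 + b}{2 b}$ ($S{\left(b \right)} = \frac{b + 11}{b + b} = \frac{11 + b}{2 b}$)
$\frac{S{\left(-117 \right)} - 40906}{-25872 + V{\left(99,t{\left(13,3 \right)} \right)}} = \frac{\frac{11 - 117}{2 \left(-117\right)} - 40906}{-25872 - 129} = \frac{\frac{1}{2} \left(- \frac{1}{117}\right) \left(-106\right) - 40906}{-26001} = \left(\frac{53}{117} - 40906\right) \left(- \frac{1}{26001}\right) = \left(- \frac{4785949}{117}\right) \left(- \frac{1}{26001}\right) = \frac{4785949}{3042117}$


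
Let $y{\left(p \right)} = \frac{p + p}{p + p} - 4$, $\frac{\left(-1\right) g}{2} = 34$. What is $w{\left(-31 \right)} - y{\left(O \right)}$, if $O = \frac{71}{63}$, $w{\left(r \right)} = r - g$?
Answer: $40$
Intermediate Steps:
$g = -68$ ($g = \left(-2\right) 34 = -68$)
$w{\left(r \right)} = 68 + r$ ($w{\left(r \right)} = r - -68 = r + 68 = 68 + r$)
$O = \frac{71}{63}$ ($O = 71 \cdot \frac{1}{63} = \frac{71}{63} \approx 1.127$)
$y{\left(p \right)} = -3$ ($y{\left(p \right)} = \frac{2 p}{2 p} - 4 = 2 p \frac{1}{2 p} - 4 = 1 - 4 = -3$)
$w{\left(-31 \right)} - y{\left(O \right)} = \left(68 - 31\right) - -3 = 37 + 3 = 40$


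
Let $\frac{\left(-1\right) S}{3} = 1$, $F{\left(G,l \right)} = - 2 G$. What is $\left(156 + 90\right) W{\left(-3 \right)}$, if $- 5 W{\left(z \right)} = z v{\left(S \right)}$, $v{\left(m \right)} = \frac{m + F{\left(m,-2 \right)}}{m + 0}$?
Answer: $- \frac{738}{5} \approx -147.6$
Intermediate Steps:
$S = -3$ ($S = \left(-3\right) 1 = -3$)
$v{\left(m \right)} = -1$ ($v{\left(m \right)} = \frac{m - 2 m}{m + 0} = \frac{\left(-1\right) m}{m} = -1$)
$W{\left(z \right)} = \frac{z}{5}$ ($W{\left(z \right)} = - \frac{z \left(-1\right)}{5} = - \frac{\left(-1\right) z}{5} = \frac{z}{5}$)
$\left(156 + 90\right) W{\left(-3 \right)} = \left(156 + 90\right) \frac{1}{5} \left(-3\right) = 246 \left(- \frac{3}{5}\right) = - \frac{738}{5}$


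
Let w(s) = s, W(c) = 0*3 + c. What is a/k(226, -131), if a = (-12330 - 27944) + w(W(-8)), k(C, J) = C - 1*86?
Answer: -20141/70 ≈ -287.73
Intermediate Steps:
W(c) = c (W(c) = 0 + c = c)
k(C, J) = -86 + C (k(C, J) = C - 86 = -86 + C)
a = -40282 (a = (-12330 - 27944) - 8 = -40274 - 8 = -40282)
a/k(226, -131) = -40282/(-86 + 226) = -40282/140 = -40282*1/140 = -20141/70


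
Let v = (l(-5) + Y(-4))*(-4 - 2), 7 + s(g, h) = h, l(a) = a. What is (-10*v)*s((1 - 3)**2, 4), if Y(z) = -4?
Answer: 1620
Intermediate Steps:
s(g, h) = -7 + h
v = 54 (v = (-5 - 4)*(-4 - 2) = -9*(-6) = 54)
(-10*v)*s((1 - 3)**2, 4) = (-10*54)*(-7 + 4) = -540*(-3) = 1620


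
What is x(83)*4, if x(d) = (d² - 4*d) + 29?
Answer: 26344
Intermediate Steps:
x(d) = 29 + d² - 4*d
x(83)*4 = (29 + 83² - 4*83)*4 = (29 + 6889 - 332)*4 = 6586*4 = 26344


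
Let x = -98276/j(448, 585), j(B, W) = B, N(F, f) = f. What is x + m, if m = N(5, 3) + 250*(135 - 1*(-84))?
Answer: 6107767/112 ≈ 54534.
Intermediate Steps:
x = -24569/112 (x = -98276/448 = -98276*1/448 = -24569/112 ≈ -219.37)
m = 54753 (m = 3 + 250*(135 - 1*(-84)) = 3 + 250*(135 + 84) = 3 + 250*219 = 3 + 54750 = 54753)
x + m = -24569/112 + 54753 = 6107767/112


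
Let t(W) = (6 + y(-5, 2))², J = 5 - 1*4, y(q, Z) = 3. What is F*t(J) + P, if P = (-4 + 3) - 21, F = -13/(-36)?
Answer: 29/4 ≈ 7.2500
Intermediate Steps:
J = 1 (J = 5 - 4 = 1)
t(W) = 81 (t(W) = (6 + 3)² = 9² = 81)
F = 13/36 (F = -13*(-1/36) = 13/36 ≈ 0.36111)
P = -22 (P = -1 - 21 = -22)
F*t(J) + P = (13/36)*81 - 22 = 117/4 - 22 = 29/4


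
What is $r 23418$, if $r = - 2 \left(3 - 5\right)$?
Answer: $93672$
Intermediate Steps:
$r = 4$ ($r = \left(-2\right) \left(-2\right) = 4$)
$r 23418 = 4 \cdot 23418 = 93672$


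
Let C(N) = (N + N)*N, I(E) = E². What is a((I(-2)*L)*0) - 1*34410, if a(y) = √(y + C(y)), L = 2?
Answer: -34410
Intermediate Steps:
C(N) = 2*N² (C(N) = (2*N)*N = 2*N²)
a(y) = √(y + 2*y²)
a((I(-2)*L)*0) - 1*34410 = √((((-2)²*2)*0)*(1 + 2*(((-2)²*2)*0))) - 1*34410 = √(((4*2)*0)*(1 + 2*((4*2)*0))) - 34410 = √((8*0)*(1 + 2*(8*0))) - 34410 = √(0*(1 + 2*0)) - 34410 = √(0*(1 + 0)) - 34410 = √(0*1) - 34410 = √0 - 34410 = 0 - 34410 = -34410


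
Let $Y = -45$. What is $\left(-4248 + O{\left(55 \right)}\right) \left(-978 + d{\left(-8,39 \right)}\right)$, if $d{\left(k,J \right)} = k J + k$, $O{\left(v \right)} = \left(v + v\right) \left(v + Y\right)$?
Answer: $4086104$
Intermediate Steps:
$O{\left(v \right)} = 2 v \left(-45 + v\right)$ ($O{\left(v \right)} = \left(v + v\right) \left(v - 45\right) = 2 v \left(-45 + v\right)$)
$d{\left(k,J \right)} = k + J k$ ($d{\left(k,J \right)} = J k + k = k + J k$)
$\left(-4248 + O{\left(55 \right)}\right) \left(-978 + d{\left(-8,39 \right)}\right) = \left(-4248 + 2 \cdot 55 \left(-45 + 55\right)\right) \left(-978 - 8 \left(1 + 39\right)\right) = \left(-4248 + 2 \cdot 55 \cdot 10\right) \left(-978 - 320\right) = \left(-4248 + 1100\right) \left(-978 - 320\right) = \left(-3148\right) \left(-1298\right) = 4086104$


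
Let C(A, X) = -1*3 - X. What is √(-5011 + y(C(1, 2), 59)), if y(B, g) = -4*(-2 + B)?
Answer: I*√4983 ≈ 70.59*I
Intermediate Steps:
C(A, X) = -3 - X
y(B, g) = 8 - 4*B
√(-5011 + y(C(1, 2), 59)) = √(-5011 + (8 - 4*(-3 - 1*2))) = √(-5011 + (8 - 4*(-3 - 2))) = √(-5011 + (8 - 4*(-5))) = √(-5011 + (8 + 20)) = √(-5011 + 28) = √(-4983) = I*√4983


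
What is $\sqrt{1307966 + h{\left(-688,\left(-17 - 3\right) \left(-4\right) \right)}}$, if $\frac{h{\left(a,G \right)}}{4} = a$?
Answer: $\sqrt{1305214} \approx 1142.5$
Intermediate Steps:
$h{\left(a,G \right)} = 4 a$
$\sqrt{1307966 + h{\left(-688,\left(-17 - 3\right) \left(-4\right) \right)}} = \sqrt{1307966 + 4 \left(-688\right)} = \sqrt{1307966 - 2752} = \sqrt{1305214}$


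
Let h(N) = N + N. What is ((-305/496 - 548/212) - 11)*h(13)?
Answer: -4852705/13144 ≈ -369.20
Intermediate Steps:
h(N) = 2*N
((-305/496 - 548/212) - 11)*h(13) = ((-305/496 - 548/212) - 11)*(2*13) = ((-305*1/496 - 548*1/212) - 11)*26 = ((-305/496 - 137/53) - 11)*26 = (-84117/26288 - 11)*26 = -373285/26288*26 = -4852705/13144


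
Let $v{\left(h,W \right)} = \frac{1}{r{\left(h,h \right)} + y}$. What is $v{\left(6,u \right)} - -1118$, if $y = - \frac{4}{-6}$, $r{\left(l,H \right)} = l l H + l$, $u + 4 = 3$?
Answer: $\frac{746827}{668} \approx 1118.0$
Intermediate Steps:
$u = -1$ ($u = -4 + 3 = -1$)
$r{\left(l,H \right)} = l + H l^{2}$ ($r{\left(l,H \right)} = l^{2} H + l = H l^{2} + l = l + H l^{2}$)
$y = \frac{2}{3}$ ($y = \left(-4\right) \left(- \frac{1}{6}\right) = \frac{2}{3} \approx 0.66667$)
$v{\left(h,W \right)} = \frac{1}{\frac{2}{3} + h \left(1 + h^{2}\right)}$ ($v{\left(h,W \right)} = \frac{1}{h \left(1 + h h\right) + \frac{2}{3}} = \frac{1}{h \left(1 + h^{2}\right) + \frac{2}{3}} = \frac{1}{\frac{2}{3} + h \left(1 + h^{2}\right)}$)
$v{\left(6,u \right)} - -1118 = \frac{3}{2 + 3 \cdot 6 \left(1 + 6^{2}\right)} - -1118 = \frac{3}{2 + 3 \cdot 6 \left(1 + 36\right)} + 1118 = \frac{3}{2 + 3 \cdot 6 \cdot 37} + 1118 = \frac{3}{2 + 666} + 1118 = \frac{3}{668} + 1118 = \frac{746827}{668}$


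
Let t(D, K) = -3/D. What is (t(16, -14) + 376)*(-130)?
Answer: -390845/8 ≈ -48856.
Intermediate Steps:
(t(16, -14) + 376)*(-130) = (-3/16 + 376)*(-130) = (6013/16)*(-130) = -390845/8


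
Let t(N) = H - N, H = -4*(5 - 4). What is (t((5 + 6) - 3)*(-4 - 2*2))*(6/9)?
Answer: 64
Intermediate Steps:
H = -4 (H = -4*1 = -4)
t(N) = -4 - N
(t((5 + 6) - 3)*(-4 - 2*2))*(6/9) = ((-4 - ((5 + 6) - 3))*(-4 - 2*2))*(6/9) = ((-4 - (11 - 3))*(-4 - 4))*(6*(⅑)) = ((-4 - 1*8)*(-8))*(⅔) = ((-4 - 8)*(-8))*(⅔) = -12*(-8)*(⅔) = 96*(⅔) = 64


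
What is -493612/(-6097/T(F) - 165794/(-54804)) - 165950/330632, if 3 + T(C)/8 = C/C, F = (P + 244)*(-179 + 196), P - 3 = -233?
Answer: -17895441911913347/13919305167668 ≈ -1285.7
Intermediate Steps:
P = -230 (P = 3 - 233 = -230)
F = 238 (F = (-230 + 244)*(-179 + 196) = 14*17 = 238)
T(C) = -16 (T(C) = -24 + 8*(C/C) = -24 + 8*1 = -24 + 8 = -16)
-493612/(-6097/T(F) - 165794/(-54804)) - 165950/330632 = -493612/(-6097/(-16) - 165794/(-54804)) - 165950/330632 = -493612/(-6097*(-1/16) - 165794*(-1/54804)) - 165950*1/330632 = -493612/(6097/16 + 82897/27402) - 82975/165316 = -493612/84198173/219216 - 82975/165316 = -493612*219216/84198173 - 82975/165316 = -108207648192/84198173 - 82975/165316 = -17895441911913347/13919305167668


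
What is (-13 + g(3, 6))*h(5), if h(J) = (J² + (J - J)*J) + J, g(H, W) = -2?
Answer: -450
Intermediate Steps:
h(J) = J + J² (h(J) = (J² + 0*J) + J = (J² + 0) + J = J² + J = J + J²)
(-13 + g(3, 6))*h(5) = (-13 - 2)*(5*(1 + 5)) = -75*6 = -15*30 = -450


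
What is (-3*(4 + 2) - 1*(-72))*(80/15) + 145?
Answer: 433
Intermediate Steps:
(-3*(4 + 2) - 1*(-72))*(80/15) + 145 = (-3*6 + 72)*(80*(1/15)) + 145 = (-18 + 72)*(16/3) + 145 = 54*(16/3) + 145 = 288 + 145 = 433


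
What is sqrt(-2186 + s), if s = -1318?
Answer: 4*I*sqrt(219) ≈ 59.195*I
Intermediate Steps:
sqrt(-2186 + s) = sqrt(-2186 - 1318) = sqrt(-3504) = 4*I*sqrt(219)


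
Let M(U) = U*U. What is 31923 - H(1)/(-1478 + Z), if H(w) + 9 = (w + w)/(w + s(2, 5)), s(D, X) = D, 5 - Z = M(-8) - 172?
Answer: 26144932/819 ≈ 31923.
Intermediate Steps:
M(U) = U²
Z = 113 (Z = 5 - ((-8)² - 172) = 5 - (64 - 172) = 5 - 1*(-108) = 5 + 108 = 113)
H(w) = -9 + 2*w/(2 + w) (H(w) = -9 + (w + w)/(w + 2) = -9 + (2*w)/(2 + w) = -9 + 2*w/(2 + w))
31923 - H(1)/(-1478 + Z) = 31923 - (-18 - 7*1)/(2 + 1)/(-1478 + 113) = 31923 - (-18 - 7)/3/(-1365) = 31923 - (-1)*(⅓)*(-25)/1365 = 31923 - (-1)*(-25)/(1365*3) = 31923 - 1*5/819 = 31923 - 5/819 = 26144932/819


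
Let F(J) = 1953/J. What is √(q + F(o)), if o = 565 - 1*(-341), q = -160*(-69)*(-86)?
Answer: I*√86592529158/302 ≈ 974.39*I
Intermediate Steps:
q = -949440 (q = 11040*(-86) = -949440)
o = 906 (o = 565 + 341 = 906)
√(q + F(o)) = √(-949440 + 1953/906) = √(-949440 + 1953*(1/906)) = √(-949440 + 651/302) = √(-286730229/302) = I*√86592529158/302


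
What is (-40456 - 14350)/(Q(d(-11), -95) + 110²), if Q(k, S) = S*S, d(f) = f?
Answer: -54806/21125 ≈ -2.5944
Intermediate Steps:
Q(k, S) = S²
(-40456 - 14350)/(Q(d(-11), -95) + 110²) = (-40456 - 14350)/((-95)² + 110²) = -54806/(9025 + 12100) = -54806/21125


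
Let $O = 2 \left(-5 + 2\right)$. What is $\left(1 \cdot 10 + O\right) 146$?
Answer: $584$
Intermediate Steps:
$O = -6$ ($O = 2 \left(-3\right) = -6$)
$\left(1 \cdot 10 + O\right) 146 = \left(1 \cdot 10 - 6\right) 146 = \left(10 - 6\right) 146 = 4 \cdot 146 = 584$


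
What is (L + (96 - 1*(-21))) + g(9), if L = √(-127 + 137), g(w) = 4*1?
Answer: 121 + √10 ≈ 124.16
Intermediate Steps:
g(w) = 4
L = √10 ≈ 3.1623
(L + (96 - 1*(-21))) + g(9) = (√10 + (96 - 1*(-21))) + 4 = (√10 + (96 + 21)) + 4 = (√10 + 117) + 4 = (117 + √10) + 4 = 121 + √10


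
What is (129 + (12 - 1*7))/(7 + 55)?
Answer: 67/31 ≈ 2.1613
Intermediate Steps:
(129 + (12 - 1*7))/(7 + 55) = (129 + (12 - 7))/62 = (129 + 5)*(1/62) = 134*(1/62) = 67/31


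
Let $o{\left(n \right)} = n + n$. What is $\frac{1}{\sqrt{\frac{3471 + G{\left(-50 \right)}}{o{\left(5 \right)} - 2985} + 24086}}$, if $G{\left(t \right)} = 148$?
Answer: $\frac{5 \sqrt{19334729}}{3412011} \approx 0.0064436$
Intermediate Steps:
$o{\left(n \right)} = 2 n$
$\frac{1}{\sqrt{\frac{3471 + G{\left(-50 \right)}}{o{\left(5 \right)} - 2985} + 24086}} = \frac{1}{\sqrt{\frac{3471 + 148}{2 \cdot 5 - 2985} + 24086}} = \frac{1}{\sqrt{\frac{3619}{10 - 2985} + 24086}} = \frac{1}{\sqrt{\frac{3619}{-2975} + 24086}} = \frac{1}{\sqrt{3619 \left(- \frac{1}{2975}\right) + 24086}} = \frac{1}{\sqrt{- \frac{517}{425} + 24086}} = \frac{1}{\sqrt{\frac{10236033}{425}}} = \frac{1}{\frac{3}{85} \sqrt{19334729}} = \frac{5 \sqrt{19334729}}{3412011}$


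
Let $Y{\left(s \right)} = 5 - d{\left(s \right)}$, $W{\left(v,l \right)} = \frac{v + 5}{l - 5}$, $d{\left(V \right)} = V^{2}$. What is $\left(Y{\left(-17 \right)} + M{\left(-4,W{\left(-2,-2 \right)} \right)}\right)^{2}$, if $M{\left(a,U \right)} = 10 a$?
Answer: $104976$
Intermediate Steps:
$W{\left(v,l \right)} = \frac{5 + v}{-5 + l}$
$Y{\left(s \right)} = 5 - s^{2}$
$\left(Y{\left(-17 \right)} + M{\left(-4,W{\left(-2,-2 \right)} \right)}\right)^{2} = \left(\left(5 - \left(-17\right)^{2}\right) + 10 \left(-4\right)\right)^{2} = \left(\left(5 - 289\right) - 40\right)^{2} = \left(-284 - 40\right)^{2} = \left(-324\right)^{2} = 104976$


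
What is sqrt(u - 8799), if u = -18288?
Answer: I*sqrt(27087) ≈ 164.58*I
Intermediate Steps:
sqrt(u - 8799) = sqrt(-18288 - 8799) = sqrt(-27087) = I*sqrt(27087)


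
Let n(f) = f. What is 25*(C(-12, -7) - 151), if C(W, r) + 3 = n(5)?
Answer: -3725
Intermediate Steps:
C(W, r) = 2 (C(W, r) = -3 + 5 = 2)
25*(C(-12, -7) - 151) = 25*(2 - 151) = 25*(-149) = -3725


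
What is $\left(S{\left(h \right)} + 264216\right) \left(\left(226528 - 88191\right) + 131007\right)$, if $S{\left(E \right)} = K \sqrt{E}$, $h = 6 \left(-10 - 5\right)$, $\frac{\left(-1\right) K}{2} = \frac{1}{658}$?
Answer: $71164994304 - \frac{808032 i \sqrt{10}}{329} \approx 7.1165 \cdot 10^{10} - 7766.6 i$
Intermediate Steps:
$K = - \frac{1}{329}$ ($K = - \frac{2}{658} = \left(-2\right) \frac{1}{658} = - \frac{1}{329} \approx -0.0030395$)
$h = -90$ ($h = 6 \left(-15\right) = -90$)
$S{\left(E \right)} = - \frac{\sqrt{E}}{329}$
$\left(S{\left(h \right)} + 264216\right) \left(\left(226528 - 88191\right) + 131007\right) = \left(- \frac{\sqrt{-90}}{329} + 264216\right) \left(\left(226528 - 88191\right) + 131007\right) = \left(- \frac{3 i \sqrt{10}}{329} + 264216\right) \left(\left(226528 - 88191\right) + 131007\right) = \left(- \frac{3 i \sqrt{10}}{329} + 264216\right) \left(138337 + 131007\right) = \left(264216 - \frac{3 i \sqrt{10}}{329}\right) 269344 = 71164994304 - \frac{808032 i \sqrt{10}}{329}$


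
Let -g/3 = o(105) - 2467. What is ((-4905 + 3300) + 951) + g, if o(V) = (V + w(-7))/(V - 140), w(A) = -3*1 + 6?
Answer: 236469/35 ≈ 6756.3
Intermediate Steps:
w(A) = 3 (w(A) = -3 + 6 = 3)
o(V) = (3 + V)/(-140 + V) (o(V) = (V + 3)/(V - 140) = (3 + V)/(-140 + V))
g = 259359/35 (g = -3*((3 + 105)/(-140 + 105) - 2467) = -3*(108/(-35) - 2467) = -3*(-1/35*108 - 2467) = -3*(-108/35 - 2467) = -3*(-86453/35) = 259359/35 ≈ 7410.3)
((-4905 + 3300) + 951) + g = ((-4905 + 3300) + 951) + 259359/35 = (-1605 + 951) + 259359/35 = -654 + 259359/35 = 236469/35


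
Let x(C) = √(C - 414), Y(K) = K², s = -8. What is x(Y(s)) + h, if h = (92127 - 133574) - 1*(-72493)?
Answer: 31046 + 5*I*√14 ≈ 31046.0 + 18.708*I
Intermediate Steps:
h = 31046 (h = -41447 + 72493 = 31046)
x(C) = √(-414 + C)
x(Y(s)) + h = √(-414 + (-8)²) + 31046 = √(-414 + 64) + 31046 = √(-350) + 31046 = 5*I*√14 + 31046 = 31046 + 5*I*√14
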